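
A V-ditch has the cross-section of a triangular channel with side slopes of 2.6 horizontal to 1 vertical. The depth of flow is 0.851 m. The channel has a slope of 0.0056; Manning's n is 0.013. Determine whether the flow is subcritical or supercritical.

For a triangular section with side slope z = 2.6: A = zy² = 2.6×0.851² = 1.883 m²; P = 2y√(1+z²) = 2×0.851×2.786 = 4.741 m.
Hydraulic radius R = A/P = 1.883/4.741 = 0.3971 m.
V = (1/n) R^(2/3) √S = (1/0.013) × 0.3971^(2/3) × √0.0056 = 3.11 m/s. Hydraulic depth D_h = A/T = 1.883/4.425 = 0.4255 m.
Froude number Fr = V/√(g·D_h) = 3.11/√(9.81×0.4255) = 1.52, which is greater than 1, so the flow is supercritical.

supercritical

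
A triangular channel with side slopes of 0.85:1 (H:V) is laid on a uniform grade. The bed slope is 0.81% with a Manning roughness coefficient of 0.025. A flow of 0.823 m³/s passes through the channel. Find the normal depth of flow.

y_n = 0.81 m

Manning's equation rearranged: A R^(2/3) = nQ / (1·√S) = 0.025 × 0.823 / (√0.0081) = 0.2286.
At y = 0.686 m: A R^(2/3) = 0.1467 — low.
At y = 0.81 m: A R^(2/3) = 0.2285 — matches.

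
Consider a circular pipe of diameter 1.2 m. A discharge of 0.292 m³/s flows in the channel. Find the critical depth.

y_c = 0.286 m

At critical depth, Q² T / (g A³) = 1, i.e. A³/T = Q²/g = 0.292²/9.81 = 0.008692.
Try y = 0.357 m: A³/T = 0.02045 — over.
Try y = 0.195 m: A³/T = 0.001925 — short.
Try y = 0.286 m: A³/T = 0.008633 — matches.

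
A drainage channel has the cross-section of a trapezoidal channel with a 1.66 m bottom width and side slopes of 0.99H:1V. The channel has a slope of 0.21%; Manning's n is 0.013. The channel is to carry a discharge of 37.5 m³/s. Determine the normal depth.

y_n = 2.4 m

Manning's equation rearranged: A R^(2/3) = nQ / (1·√S) = 0.013 × 37.5 / (√0.0021) = 10.64.
Try y = 2.13 m: A R^(2/3) = 8.286 — low.
Try y = 2.93 m: A R^(2/3) = 16.31 — high.
Try y = 2.4 m: A R^(2/3) = 10.64 — close enough.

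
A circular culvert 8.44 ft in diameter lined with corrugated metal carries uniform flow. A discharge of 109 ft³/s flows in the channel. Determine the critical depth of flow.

y_c = 2.54 ft

At critical depth, Q² T / (g A³) = 1, i.e. A³/T = Q²/g = 109²/32.2 = 369.
Trying y = 3.06 ft: A³/T = 756.2 — over.
Trying y = 1.9 ft: A³/T = 118.9 — short.
Trying y = 2.54 ft: A³/T = 368.1 — matches.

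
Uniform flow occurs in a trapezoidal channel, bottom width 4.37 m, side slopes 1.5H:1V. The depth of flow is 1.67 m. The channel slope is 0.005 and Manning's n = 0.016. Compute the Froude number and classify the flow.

supercritical

With bottom width b = 4.37 m and side slope z = 1.5: A = (b + zy)y = (4.37 + 1.5×1.67)×1.67 = 11.48 m²; P = b + 2y√(1+z²) = 4.37 + 2×1.67×1.803 = 10.39 m.
Hydraulic radius R = A/P = 11.48/10.39 = 1.105 m.
V = (1/n) R^(2/3) √S = (1/0.016) × 1.105^(2/3) × √0.005 = 4.723 m/s. Hydraulic depth D_h = A/T = 11.48/9.38 = 1.224 m.
Froude number Fr = V/√(g·D_h) = 4.723/√(9.81×1.224) = 1.36, which is greater than 1, so the flow is supercritical.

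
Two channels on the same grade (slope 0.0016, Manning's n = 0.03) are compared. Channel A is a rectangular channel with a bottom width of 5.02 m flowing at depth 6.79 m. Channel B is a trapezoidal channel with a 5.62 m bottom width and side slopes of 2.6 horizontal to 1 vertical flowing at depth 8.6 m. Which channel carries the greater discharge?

channel B

Channel A: Flow area A = b·y = 5.02 × 6.79 = 34.09 m². Wetted perimeter P = b + 2y = 5.02 + 2×6.79 = 18.6 m. Hydraulic radius R = A/P = 34.09/18.6 = 1.833 m. Q_A = (1/0.03)·34.09·1.833^(2/3)·√0.0016 = 68.06 m³/s.
Channel B: With bottom width b = 5.62 m and side slope z = 2.6: A = (b + zy)y = (5.62 + 2.6×8.6)×8.6 = 240.6 m²; P = b + 2y√(1+z²) = 5.62 + 2×8.6×2.786 = 53.53 m. Hydraulic radius R = A/P = 240.6/53.53 = 4.495 m. Q_B = (1/0.03)·240.6·4.495^(2/3)·√0.0016 = 873.8 m³/s.
Q_A = 68.06 m³/s vs Q_B = 873.8 m³/s, so channel B carries more.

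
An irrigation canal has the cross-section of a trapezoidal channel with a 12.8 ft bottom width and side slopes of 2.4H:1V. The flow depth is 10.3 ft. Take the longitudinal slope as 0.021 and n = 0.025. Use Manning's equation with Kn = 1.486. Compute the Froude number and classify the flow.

With bottom width b = 12.8 ft and side slope z = 2.4: A = (b + zy)y = (12.8 + 2.4×10.3)×10.3 = 386.5 ft²; P = b + 2y√(1+z²) = 12.8 + 2×10.3×2.6 = 66.36 ft.
Hydraulic radius R = A/P = 386.5/66.36 = 5.824 ft.
V = (1.486/n) R^(2/3) √S = (1.486/0.025) × 5.824^(2/3) × √0.021 = 27.88 ft/s. Hydraulic depth D_h = A/T = 386.5/62.24 = 6.209 ft.
Froude number Fr = V/√(g·D_h) = 27.88/√(32.2×6.209) = 1.97, which is greater than 1, so the flow is supercritical.

supercritical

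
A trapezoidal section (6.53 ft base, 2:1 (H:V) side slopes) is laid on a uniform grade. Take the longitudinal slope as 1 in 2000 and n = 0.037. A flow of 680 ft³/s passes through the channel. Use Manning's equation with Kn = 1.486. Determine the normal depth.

y_n = 9.8 ft

Manning's equation rearranged: A R^(2/3) = nQ / (1.486·√S) = 0.037 × 680 / (1.486 × √0.0005) = 757.2.
At y = 8.42 ft: A R^(2/3) = 532.6 — low.
At y = 9.8 ft: A R^(2/3) = 757.2 — matches.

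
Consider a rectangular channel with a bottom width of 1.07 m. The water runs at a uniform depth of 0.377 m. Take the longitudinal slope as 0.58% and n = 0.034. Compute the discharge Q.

Q = 0.33 m³/s

Flow area A = b·y = 1.07 × 0.377 = 0.4034 m². Wetted perimeter P = b + 2y = 1.07 + 2×0.377 = 1.824 m.
Hydraulic radius R = A/P = 0.4034/1.824 = 0.2212 m.
Manning's equation: Q = (1/n) A R^(2/3) S^(1/2) = (1/0.034) × 0.4034 × 0.2212^(2/3) × 0.0058^(1/2) = 0.33 m³/s.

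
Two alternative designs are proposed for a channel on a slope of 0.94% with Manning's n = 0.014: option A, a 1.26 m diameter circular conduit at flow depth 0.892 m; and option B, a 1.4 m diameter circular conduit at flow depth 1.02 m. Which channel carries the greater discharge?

Channel A: For a circular section of diameter D = 1.26 m at depth y = 0.892 m, the central angle is θ = 2 arccos(1 − 2y/D) = 3.999 rad. Then A = (D²/8)(θ − sin θ) = 0.9438 m² and P = Dθ/2 = 2.52 m. Hydraulic radius R = A/P = 0.9438/2.52 = 0.3746 m. Q_A = (1/0.014)·0.9438·0.3746^(2/3)·√0.0094 = 3.396 m³/s.
Channel B: For a circular section of diameter D = 1.4 m at depth y = 1.02 m, the central angle is θ = 2 arccos(1 − 2y/D) = 4.091 rad. Then A = (D²/8)(θ − sin θ) = 1.202 m² and P = Dθ/2 = 2.864 m. Hydraulic radius R = A/P = 1.202/2.864 = 0.4196 m. Q_B = (1/0.014)·1.202·0.4196^(2/3)·√0.0094 = 4.664 m³/s.
Q_A = 3.396 m³/s vs Q_B = 4.664 m³/s, so channel B carries more.

channel B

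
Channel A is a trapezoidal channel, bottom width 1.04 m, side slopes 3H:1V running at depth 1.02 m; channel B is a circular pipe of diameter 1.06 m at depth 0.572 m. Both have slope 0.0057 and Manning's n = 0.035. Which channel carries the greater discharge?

Channel A: With bottom width b = 1.04 m and side slope z = 3: A = (b + zy)y = (1.04 + 3×1.02)×1.02 = 4.182 m²; P = b + 2y√(1+z²) = 1.04 + 2×1.02×3.162 = 7.491 m. Hydraulic radius R = A/P = 4.182/7.491 = 0.5583 m. Q_A = (1/0.035)·4.182·0.5583^(2/3)·√0.0057 = 6.116 m³/s.
Channel B: For a circular section of diameter D = 1.06 m at depth y = 0.572 m, the central angle is θ = 2 arccos(1 − 2y/D) = 3.3 rad. Then A = (D²/8)(θ − sin θ) = 0.4857 m² and P = Dθ/2 = 1.749 m. Hydraulic radius R = A/P = 0.4857/1.749 = 0.2777 m. Q_B = (1/0.035)·0.4857·0.2777^(2/3)·√0.0057 = 0.4459 m³/s.
Q_A = 6.116 m³/s vs Q_B = 0.4459 m³/s, so channel A carries more.

channel A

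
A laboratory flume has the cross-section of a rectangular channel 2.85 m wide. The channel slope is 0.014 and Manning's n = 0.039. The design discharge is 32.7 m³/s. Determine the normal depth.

y_n = 3.71 m

Manning's equation rearranged: A R^(2/3) = nQ / (1·√S) = 0.039 × 32.7 / (√0.014) = 10.78.
Try y = 4.52 m: A R^(2/3) = 13.59 — high.
Try y = 2.94 m: A R^(2/3) = 8.153 — low.
Try y = 3.71 m: A R^(2/3) = 10.78 — ≈ 10.78.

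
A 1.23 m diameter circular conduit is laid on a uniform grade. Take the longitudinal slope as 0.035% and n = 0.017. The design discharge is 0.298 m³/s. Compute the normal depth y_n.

Manning's equation rearranged: A R^(2/3) = nQ / (1·√S) = 0.017 × 0.298 / (√0.00035) = 0.2708.
Trying y = 0.461 m: A R^(2/3) = 0.1618 — low.
Trying y = 0.718 m: A R^(2/3) = 0.3486 — high.
Trying y = 0.615 m: A R^(2/3) = 0.2707 — matches.

y_n = 0.615 m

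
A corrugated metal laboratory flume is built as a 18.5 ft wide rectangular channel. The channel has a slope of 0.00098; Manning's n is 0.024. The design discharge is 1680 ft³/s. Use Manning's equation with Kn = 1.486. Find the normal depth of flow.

y_n = 14.7 ft

Manning's equation rearranged: A R^(2/3) = nQ / (1.486·√S) = 0.024 × 1680 / (1.486 × √0.00098) = 866.7.
At y = 12.5 ft: A R^(2/3) = 704.4 — short.
At y = 18.6 ft: A R^(2/3) = 1159 — over.
At y = 14.7 ft: A R^(2/3) = 865.5 — matches.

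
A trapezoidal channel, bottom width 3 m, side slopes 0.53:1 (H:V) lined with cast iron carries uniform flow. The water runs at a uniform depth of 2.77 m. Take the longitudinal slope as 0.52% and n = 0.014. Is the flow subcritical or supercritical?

With bottom width b = 3 m and side slope z = 0.53: A = (b + zy)y = (3 + 0.53×2.77)×2.77 = 12.38 m²; P = b + 2y√(1+z²) = 3 + 2×2.77×1.132 = 9.27 m.
Hydraulic radius R = A/P = 12.38/9.27 = 1.335 m.
V = (1/n) R^(2/3) √S = (1/0.014) × 1.335^(2/3) × √0.0052 = 6.245 m/s. Hydraulic depth D_h = A/T = 12.38/5.936 = 2.085 m.
Froude number Fr = V/√(g·D_h) = 6.245/√(9.81×2.085) = 1.38, which is greater than 1, so the flow is supercritical.

supercritical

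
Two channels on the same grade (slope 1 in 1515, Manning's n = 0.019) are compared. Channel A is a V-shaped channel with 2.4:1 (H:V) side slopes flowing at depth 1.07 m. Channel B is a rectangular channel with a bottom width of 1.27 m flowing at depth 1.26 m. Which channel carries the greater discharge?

Channel A: For a triangular section with side slope z = 2.4: A = zy² = 2.4×1.07² = 2.748 m²; P = 2y√(1+z²) = 2×1.07×2.6 = 5.564 m. Hydraulic radius R = A/P = 2.748/5.564 = 0.4938 m. Q_A = (1/0.019)·2.748·0.4938^(2/3)·√0.0006601 = 2.321 m³/s.
Channel B: Flow area A = b·y = 1.27 × 1.26 = 1.6 m². Wetted perimeter P = b + 2y = 1.27 + 2×1.26 = 3.79 m. Hydraulic radius R = A/P = 1.6/3.79 = 0.4222 m. Q_B = (1/0.019)·1.6·0.4222^(2/3)·√0.0006601 = 1.218 m³/s.
Q_A = 2.321 m³/s vs Q_B = 1.218 m³/s, so channel A carries more.

channel A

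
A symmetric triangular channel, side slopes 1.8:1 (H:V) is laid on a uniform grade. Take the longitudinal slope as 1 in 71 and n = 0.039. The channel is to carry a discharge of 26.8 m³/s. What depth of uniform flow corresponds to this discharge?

Manning's equation rearranged: A R^(2/3) = nQ / (1·√S) = 0.039 × 26.8 / (√0.01408) = 8.807.
Try y = 2.55 m: A R^(2/3) = 12.58 — too large.
Try y = 1.9 m: A R^(2/3) = 5.741 — too small.
Try y = 2.23 m: A R^(2/3) = 8.8 — matches.

y_n = 2.23 m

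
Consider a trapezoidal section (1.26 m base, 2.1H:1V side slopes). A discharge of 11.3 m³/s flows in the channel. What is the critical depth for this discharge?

At critical depth, Q² T / (g A³) = 1, i.e. A³/T = Q²/g = 11.3²/9.81 = 13.02.
Try y = 1.47 m: A³/T = 35.1 — high.
Try y = 0.937 m: A³/T = 5.325 — low.
Try y = 1.16 m: A³/T = 12.85 — ≈ 13.02.

y_c = 1.16 m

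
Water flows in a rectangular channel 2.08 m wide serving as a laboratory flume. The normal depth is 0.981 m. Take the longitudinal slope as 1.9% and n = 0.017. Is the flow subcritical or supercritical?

supercritical

Flow area A = b·y = 2.08 × 0.981 = 2.04 m². Wetted perimeter P = b + 2y = 2.08 + 2×0.981 = 4.042 m.
Hydraulic radius R = A/P = 2.04/4.042 = 0.5048 m.
V = (1/n) R^(2/3) √S = (1/0.017) × 0.5048^(2/3) × √0.019 = 5.141 m/s. Hydraulic depth D_h = A/T = 2.04/2.08 = 0.981 m.
Froude number Fr = V/√(g·D_h) = 5.141/√(9.81×0.981) = 1.66, which is greater than 1, so the flow is supercritical.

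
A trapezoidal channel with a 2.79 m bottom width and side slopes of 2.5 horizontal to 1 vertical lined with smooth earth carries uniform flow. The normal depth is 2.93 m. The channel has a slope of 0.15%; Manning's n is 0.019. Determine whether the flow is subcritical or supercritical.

subcritical

With bottom width b = 2.79 m and side slope z = 2.5: A = (b + zy)y = (2.79 + 2.5×2.93)×2.93 = 29.64 m²; P = b + 2y√(1+z²) = 2.79 + 2×2.93×2.693 = 18.57 m.
Hydraulic radius R = A/P = 29.64/18.57 = 1.596 m.
V = (1/n) R^(2/3) √S = (1/0.019) × 1.596^(2/3) × √0.0015 = 2.784 m/s. Hydraulic depth D_h = A/T = 29.64/17.44 = 1.699 m.
Froude number Fr = V/√(g·D_h) = 2.784/√(9.81×1.699) = 0.682, which is less than 1, so the flow is subcritical.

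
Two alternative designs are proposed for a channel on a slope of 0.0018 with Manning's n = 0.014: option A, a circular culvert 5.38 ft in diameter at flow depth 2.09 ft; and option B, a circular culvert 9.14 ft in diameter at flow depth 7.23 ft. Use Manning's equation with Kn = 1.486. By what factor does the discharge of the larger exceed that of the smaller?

12.4

Channel A: For a circular section of diameter D = 5.38 ft at depth y = 2.09 ft, the central angle is θ = 2 arccos(1 − 2y/D) = 2.692 rad. Then A = (D²/8)(θ − sin θ) = 8.165 ft² and P = Dθ/2 = 7.241 ft. Hydraulic radius R = A/P = 8.165/7.241 = 1.128 ft. Q_A = (1.486/0.014)·8.165·1.128^(2/3)·√0.0018 = 39.84 ft³/s.
Channel B: For a circular section of diameter D = 9.14 ft at depth y = 7.23 ft, the central angle is θ = 2 arccos(1 − 2y/D) = 4.384 rad. Then A = (D²/8)(θ − sin θ) = 55.67 ft² and P = Dθ/2 = 20.04 ft. Hydraulic radius R = A/P = 55.67/20.04 = 2.778 ft. Q_B = (1.486/0.014)·55.67·2.778^(2/3)·√0.0018 = 495.4 ft³/s.
The larger discharge is 495.4 ft³/s and the smaller is 39.84 ft³/s; the ratio is 12.4.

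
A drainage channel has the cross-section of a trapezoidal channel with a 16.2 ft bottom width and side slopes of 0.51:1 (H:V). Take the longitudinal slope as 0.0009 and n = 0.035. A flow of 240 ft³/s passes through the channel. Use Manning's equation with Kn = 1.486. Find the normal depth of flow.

Manning's equation rearranged: A R^(2/3) = nQ / (1.486·√S) = 0.035 × 240 / (1.486 × √0.0009) = 188.4.
Try y = 3.19 ft: A R^(2/3) = 102.9 — too small.
Try y = 5.04 ft: A R^(2/3) = 215.5 — too large.
Try y = 4.64 ft: A R^(2/3) = 188.5 — close enough.

y_n = 4.64 ft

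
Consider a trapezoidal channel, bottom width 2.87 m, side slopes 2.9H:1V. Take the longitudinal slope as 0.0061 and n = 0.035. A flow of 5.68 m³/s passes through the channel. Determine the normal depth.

Manning's equation rearranged: A R^(2/3) = nQ / (1·√S) = 0.035 × 5.68 / (√0.0061) = 2.545.
Try y = 0.96 m: A R^(2/3) = 3.945 — high.
Try y = 0.772 m: A R^(2/3) = 2.546 — close enough.

y_n = 0.772 m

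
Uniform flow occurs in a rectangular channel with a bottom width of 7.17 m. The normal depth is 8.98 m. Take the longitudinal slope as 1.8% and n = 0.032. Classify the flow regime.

subcritical

Flow area A = b·y = 7.17 × 8.98 = 64.39 m². Wetted perimeter P = b + 2y = 7.17 + 2×8.98 = 25.13 m.
Hydraulic radius R = A/P = 64.39/25.13 = 2.562 m.
V = (1/n) R^(2/3) √S = (1/0.032) × 2.562^(2/3) × √0.018 = 7.85 m/s. Hydraulic depth D_h = A/T = 64.39/7.17 = 8.98 m.
Froude number Fr = V/√(g·D_h) = 7.85/√(9.81×8.98) = 0.836, which is less than 1, so the flow is subcritical.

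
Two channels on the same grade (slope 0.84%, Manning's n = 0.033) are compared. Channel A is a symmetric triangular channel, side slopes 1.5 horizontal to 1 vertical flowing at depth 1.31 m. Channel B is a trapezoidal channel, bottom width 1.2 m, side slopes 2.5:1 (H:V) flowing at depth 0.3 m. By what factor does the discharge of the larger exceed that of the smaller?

Channel A: For a triangular section with side slope z = 1.5: A = zy² = 1.5×1.31² = 2.574 m²; P = 2y√(1+z²) = 2×1.31×1.803 = 4.723 m. Hydraulic radius R = A/P = 2.574/4.723 = 0.545 m. Q_A = (1/0.033)·2.574·0.545^(2/3)·√0.0084 = 4.77 m³/s.
Channel B: With bottom width b = 1.2 m and side slope z = 2.5: A = (b + zy)y = (1.2 + 2.5×0.3)×0.3 = 0.585 m²; P = b + 2y√(1+z²) = 1.2 + 2×0.3×2.693 = 2.816 m. Hydraulic radius R = A/P = 0.585/2.816 = 0.2078 m. Q_B = (1/0.033)·0.585·0.2078^(2/3)·√0.0084 = 0.57 m³/s.
The larger discharge is 4.77 m³/s and the smaller is 0.57 m³/s; the ratio is 8.37.

8.37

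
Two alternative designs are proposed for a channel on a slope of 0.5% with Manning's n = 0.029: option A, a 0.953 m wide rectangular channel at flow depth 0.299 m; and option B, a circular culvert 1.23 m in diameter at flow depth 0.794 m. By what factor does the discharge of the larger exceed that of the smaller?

4.4

Channel A: Flow area A = b·y = 0.953 × 0.299 = 0.2849 m². Wetted perimeter P = b + 2y = 0.953 + 2×0.299 = 1.551 m. Hydraulic radius R = A/P = 0.2849/1.551 = 0.1837 m. Q_A = (1/0.029)·0.2849·0.1837^(2/3)·√0.005 = 0.2245 m³/s.
Channel B: For a circular section of diameter D = 1.23 m at depth y = 0.794 m, the central angle is θ = 2 arccos(1 − 2y/D) = 3.732 rad. Then A = (D²/8)(θ − sin θ) = 0.8111 m² and P = Dθ/2 = 2.295 m. Hydraulic radius R = A/P = 0.8111/2.295 = 0.3534 m. Q_B = (1/0.029)·0.8111·0.3534^(2/3)·√0.005 = 0.9886 m³/s.
The larger discharge is 0.9886 m³/s and the smaller is 0.2245 m³/s; the ratio is 4.4.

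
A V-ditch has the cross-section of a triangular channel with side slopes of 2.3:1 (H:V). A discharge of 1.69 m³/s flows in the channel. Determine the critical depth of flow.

y_c = 0.643 m

At critical depth, Q² T / (g A³) = 1, i.e. A³/T = Q²/g = 1.69²/9.81 = 0.2911.
Try y = 0.546 m: A³/T = 0.1283 — short.
Try y = 0.771 m: A³/T = 0.7206 — over.
Try y = 0.643 m: A³/T = 0.2907 — close enough.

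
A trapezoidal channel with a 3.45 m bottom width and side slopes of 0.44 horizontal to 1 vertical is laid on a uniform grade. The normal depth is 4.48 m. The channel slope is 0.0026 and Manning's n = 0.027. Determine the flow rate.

Q = 68.7 m³/s

With bottom width b = 3.45 m and side slope z = 0.44: A = (b + zy)y = (3.45 + 0.44×4.48)×4.48 = 24.29 m²; P = b + 2y√(1+z²) = 3.45 + 2×4.48×1.093 = 13.24 m.
Hydraulic radius R = A/P = 24.29/13.24 = 1.835 m.
Manning's equation: Q = (1/n) A R^(2/3) S^(1/2) = (1/0.027) × 24.29 × 1.835^(2/3) × 0.0026^(1/2) = 68.7 m³/s.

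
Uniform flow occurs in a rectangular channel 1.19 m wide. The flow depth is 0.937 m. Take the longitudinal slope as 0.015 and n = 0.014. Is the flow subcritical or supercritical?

supercritical

Flow area A = b·y = 1.19 × 0.937 = 1.115 m². Wetted perimeter P = b + 2y = 1.19 + 2×0.937 = 3.064 m.
Hydraulic radius R = A/P = 1.115/3.064 = 0.3639 m.
V = (1/n) R^(2/3) √S = (1/0.014) × 0.3639^(2/3) × √0.015 = 4.459 m/s. Hydraulic depth D_h = A/T = 1.115/1.19 = 0.937 m.
Froude number Fr = V/√(g·D_h) = 4.459/√(9.81×0.937) = 1.47, which is greater than 1, so the flow is supercritical.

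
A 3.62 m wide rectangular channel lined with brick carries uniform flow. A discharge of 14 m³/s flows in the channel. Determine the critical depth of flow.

y_c = 1.15 m

For a rectangular channel, critical depth y_c = (q²/g)^(1/3) where q = Q/b = 14/3.62 = 3.867 m²/s.
So y_c = (3.867²/9.81)^(1/3) = 1.15 m.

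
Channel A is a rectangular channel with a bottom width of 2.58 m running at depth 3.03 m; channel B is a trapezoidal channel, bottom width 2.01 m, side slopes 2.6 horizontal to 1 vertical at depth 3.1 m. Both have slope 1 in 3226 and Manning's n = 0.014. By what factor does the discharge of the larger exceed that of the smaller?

5.89

Channel A: Flow area A = b·y = 2.58 × 3.03 = 7.817 m². Wetted perimeter P = b + 2y = 2.58 + 2×3.03 = 8.64 m. Hydraulic radius R = A/P = 7.817/8.64 = 0.9048 m. Q_A = (1/0.014)·7.817·0.9048^(2/3)·√0.00031 = 9.197 m³/s.
Channel B: With bottom width b = 2.01 m and side slope z = 2.6: A = (b + zy)y = (2.01 + 2.6×3.1)×3.1 = 31.22 m²; P = b + 2y√(1+z²) = 2.01 + 2×3.1×2.786 = 19.28 m. Hydraulic radius R = A/P = 31.22/19.28 = 1.619 m. Q_B = (1/0.014)·31.22·1.619^(2/3)·√0.00031 = 54.13 m³/s.
The larger discharge is 54.13 m³/s and the smaller is 9.197 m³/s; the ratio is 5.89.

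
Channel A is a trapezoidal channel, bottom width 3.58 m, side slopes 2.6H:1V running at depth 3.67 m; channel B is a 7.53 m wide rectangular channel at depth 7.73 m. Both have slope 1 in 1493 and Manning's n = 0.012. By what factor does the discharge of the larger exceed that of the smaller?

1.41

Channel A: With bottom width b = 3.58 m and side slope z = 2.6: A = (b + zy)y = (3.58 + 2.6×3.67)×3.67 = 48.16 m²; P = b + 2y√(1+z²) = 3.58 + 2×3.67×2.786 = 24.03 m. Hydraulic radius R = A/P = 48.16/24.03 = 2.004 m. Q_A = (1/0.012)·48.16·2.004^(2/3)·√0.0006698 = 165.1 m³/s.
Channel B: Flow area A = b·y = 7.53 × 7.73 = 58.21 m². Wetted perimeter P = b + 2y = 7.53 + 2×7.73 = 22.99 m. Hydraulic radius R = A/P = 58.21/22.99 = 2.532 m. Q_B = (1/0.012)·58.21·2.532^(2/3)·√0.0006698 = 233.2 m³/s.
The larger discharge is 233.2 m³/s and the smaller is 165.1 m³/s; the ratio is 1.41.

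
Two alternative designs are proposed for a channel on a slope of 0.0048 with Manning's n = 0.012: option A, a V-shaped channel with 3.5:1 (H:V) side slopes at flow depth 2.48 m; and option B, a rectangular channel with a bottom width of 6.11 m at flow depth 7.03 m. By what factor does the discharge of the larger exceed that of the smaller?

2.94

Channel A: For a triangular section with side slope z = 3.5: A = zy² = 3.5×2.48² = 21.53 m²; P = 2y√(1+z²) = 2×2.48×3.64 = 18.05 m. Hydraulic radius R = A/P = 21.53/18.05 = 1.192 m. Q_A = (1/0.012)·21.53·1.192^(2/3)·√0.0048 = 139.7 m³/s.
Channel B: Flow area A = b·y = 6.11 × 7.03 = 42.95 m². Wetted perimeter P = b + 2y = 6.11 + 2×7.03 = 20.17 m. Hydraulic radius R = A/P = 42.95/20.17 = 2.13 m. Q_B = (1/0.012)·42.95·2.13^(2/3)·√0.0048 = 410.5 m³/s.
The larger discharge is 410.5 m³/s and the smaller is 139.7 m³/s; the ratio is 2.94.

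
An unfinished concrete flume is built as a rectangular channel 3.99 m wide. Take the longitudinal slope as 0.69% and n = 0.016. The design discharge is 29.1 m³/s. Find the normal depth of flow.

y_n = 1.54 m

Manning's equation rearranged: A R^(2/3) = nQ / (1·√S) = 0.016 × 29.1 / (√0.0069) = 5.605.
Trying y = 1.28 m: A R^(2/3) = 4.327 — low.
Trying y = 1.79 m: A R^(2/3) = 6.87 — high.
Trying y = 1.54 m: A R^(2/3) = 5.596 — matches.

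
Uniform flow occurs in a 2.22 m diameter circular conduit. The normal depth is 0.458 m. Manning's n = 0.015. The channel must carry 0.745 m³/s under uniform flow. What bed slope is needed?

S = 0.0021

For a circular section of diameter D = 2.22 m at depth y = 0.458 m, the central angle is θ = 2 arccos(1 − 2y/D) = 1.886 rad. Then A = (D²/8)(θ − sin θ) = 0.5761 m² and P = Dθ/2 = 2.093 m.
Hydraulic radius R = A/P = 0.5761/2.093 = 0.2752 m.
From Manning's equation, S = [nQ / (1 A R^(2/3))]² = [0.015 × 0.745 / (1 × 0.5761 × 0.2752^(2/3))]² = 0.0021.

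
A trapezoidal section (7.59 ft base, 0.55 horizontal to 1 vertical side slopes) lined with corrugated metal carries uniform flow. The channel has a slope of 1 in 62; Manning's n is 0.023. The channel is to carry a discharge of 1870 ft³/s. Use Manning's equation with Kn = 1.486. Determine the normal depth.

Manning's equation rearranged: A R^(2/3) = nQ / (1.486·√S) = 0.023 × 1870 / (1.486 × √0.01613) = 227.9.
Try y = 9.96 ft: A R^(2/3) = 343.8 — too large.
Try y = 6.89 ft: A R^(2/3) = 176 — too small.
Try y = 7.96 ft: A R^(2/3) = 227.8 — matches.

y_n = 7.96 ft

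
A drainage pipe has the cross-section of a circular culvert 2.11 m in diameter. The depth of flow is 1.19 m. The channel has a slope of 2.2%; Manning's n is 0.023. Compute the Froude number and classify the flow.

supercritical

For a circular section of diameter D = 2.11 m at depth y = 1.19 m, the central angle is θ = 2 arccos(1 − 2y/D) = 3.398 rad. Then A = (D²/8)(θ − sin θ) = 2.032 m² and P = Dθ/2 = 3.585 m.
Hydraulic radius R = A/P = 2.032/3.585 = 0.5669 m.
V = (1/n) R^(2/3) √S = (1/0.023) × 0.5669^(2/3) × √0.022 = 4.417 m/s. Hydraulic depth D_h = A/T = 2.032/2.093 = 0.9712 m.
Froude number Fr = V/√(g·D_h) = 4.417/√(9.81×0.9712) = 1.43, which is greater than 1, so the flow is supercritical.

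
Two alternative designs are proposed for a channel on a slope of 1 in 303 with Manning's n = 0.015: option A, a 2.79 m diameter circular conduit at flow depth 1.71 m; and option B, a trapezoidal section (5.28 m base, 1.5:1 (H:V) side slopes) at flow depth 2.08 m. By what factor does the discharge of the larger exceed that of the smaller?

Channel A: For a circular section of diameter D = 2.79 m at depth y = 1.71 m, the central angle is θ = 2 arccos(1 − 2y/D) = 3.597 rad. Then A = (D²/8)(θ − sin θ) = 3.928 m² and P = Dθ/2 = 5.018 m. Hydraulic radius R = A/P = 3.928/5.018 = 0.7828 m. Q_A = (1/0.015)·3.928·0.7828^(2/3)·√0.0033 = 12.78 m³/s.
Channel B: With bottom width b = 5.28 m and side slope z = 1.5: A = (b + zy)y = (5.28 + 1.5×2.08)×2.08 = 17.47 m²; P = b + 2y√(1+z²) = 5.28 + 2×2.08×1.803 = 12.78 m. Hydraulic radius R = A/P = 17.47/12.78 = 1.367 m. Q_B = (1/0.015)·17.47·1.367^(2/3)·√0.0033 = 82.43 m³/s.
The larger discharge is 82.43 m³/s and the smaller is 12.78 m³/s; the ratio is 6.45.

6.45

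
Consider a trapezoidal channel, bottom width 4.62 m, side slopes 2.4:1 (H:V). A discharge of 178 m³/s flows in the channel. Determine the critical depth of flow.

At critical depth, Q² T / (g A³) = 1, i.e. A³/T = Q²/g = 178²/9.81 = 3230.
Try y = 2.9 m: A³/T = 2043 — short.
Try y = 3.24 m: A³/T = 3212 — matches.

y_c = 3.24 m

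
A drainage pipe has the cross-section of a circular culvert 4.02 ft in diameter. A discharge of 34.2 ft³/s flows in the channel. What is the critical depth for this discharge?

y_c = 1.74 ft

At critical depth, Q² T / (g A³) = 1, i.e. A³/T = Q²/g = 34.2²/32.2 = 36.32.
At y = 1.5 ft: A³/T = 20.71 — short.
At y = 1.74 ft: A³/T = 36.62 — matches.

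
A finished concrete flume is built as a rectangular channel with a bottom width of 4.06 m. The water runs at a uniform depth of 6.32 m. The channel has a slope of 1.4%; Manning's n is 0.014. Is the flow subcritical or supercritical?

supercritical

Flow area A = b·y = 4.06 × 6.32 = 25.66 m². Wetted perimeter P = b + 2y = 4.06 + 2×6.32 = 16.7 m.
Hydraulic radius R = A/P = 25.66/16.7 = 1.536 m.
V = (1/n) R^(2/3) √S = (1/0.014) × 1.536^(2/3) × √0.014 = 11.25 m/s. Hydraulic depth D_h = A/T = 25.66/4.06 = 6.32 m.
Froude number Fr = V/√(g·D_h) = 11.25/√(9.81×6.32) = 1.43, which is greater than 1, so the flow is supercritical.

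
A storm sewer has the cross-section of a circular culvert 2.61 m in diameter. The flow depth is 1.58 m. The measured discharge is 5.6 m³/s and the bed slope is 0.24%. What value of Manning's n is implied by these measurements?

For a circular section of diameter D = 2.61 m at depth y = 1.58 m, the central angle is θ = 2 arccos(1 − 2y/D) = 3.566 rad. Then A = (D²/8)(θ − sin θ) = 3.388 m² and P = Dθ/2 = 4.654 m.
Hydraulic radius R = A/P = 3.388/4.654 = 0.7279 m.
Rearranging Manning's equation: n = (1/Q) A R^(2/3) S^(1/2) = (1/5.6) × 3.388 × 0.7279^(2/3) × √0.0024 = 0.024.

n = 0.024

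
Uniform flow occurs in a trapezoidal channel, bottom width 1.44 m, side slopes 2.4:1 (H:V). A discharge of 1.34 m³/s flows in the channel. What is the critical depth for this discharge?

At critical depth, Q² T / (g A³) = 1, i.e. A³/T = Q²/g = 1.34²/9.81 = 0.183.
Try y = 0.403 m: A³/T = 0.2706 — high.
Try y = 0.255 m: A³/T = 0.05378 — low.
Try y = 0.362 m: A³/T = 0.1837 — close enough.

y_c = 0.362 m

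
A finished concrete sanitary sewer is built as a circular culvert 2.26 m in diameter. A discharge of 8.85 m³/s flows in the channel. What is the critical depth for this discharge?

At critical depth, Q² T / (g A³) = 1, i.e. A³/T = Q²/g = 8.85²/9.81 = 7.984.
At y = 1.24 m: A³/T = 5.091 — low.
At y = 1.54 m: A³/T = 11.72 — high.
At y = 1.39 m: A³/T = 7.882 — close enough.

y_c = 1.39 m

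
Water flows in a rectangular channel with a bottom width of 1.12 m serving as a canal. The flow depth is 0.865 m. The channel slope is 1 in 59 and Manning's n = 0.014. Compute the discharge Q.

Flow area A = b·y = 1.12 × 0.865 = 0.9688 m². Wetted perimeter P = b + 2y = 1.12 + 2×0.865 = 2.85 m.
Hydraulic radius R = A/P = 0.9688/2.85 = 0.3399 m.
Manning's equation: Q = (1/n) A R^(2/3) S^(1/2) = (1/0.014) × 0.9688 × 0.3399^(2/3) × 0.01695^(1/2) = 4.39 m³/s.

Q = 4.39 m³/s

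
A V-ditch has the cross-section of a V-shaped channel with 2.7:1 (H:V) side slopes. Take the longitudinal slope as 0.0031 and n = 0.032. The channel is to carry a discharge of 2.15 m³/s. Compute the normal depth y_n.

y_n = 0.901 m

Manning's equation rearranged: A R^(2/3) = nQ / (1·√S) = 0.032 × 2.15 / (√0.0031) = 1.236.
Trying y = 0.71 m: A R^(2/3) = 0.6538 — low.
Trying y = 1.07 m: A R^(2/3) = 1.952 — high.
Trying y = 0.901 m: A R^(2/3) = 1.234 — close enough.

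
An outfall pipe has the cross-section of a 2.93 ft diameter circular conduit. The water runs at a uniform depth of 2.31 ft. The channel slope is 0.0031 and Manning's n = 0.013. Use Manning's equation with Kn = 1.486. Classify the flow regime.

For a circular section of diameter D = 2.93 ft at depth y = 2.31 ft, the central angle is θ = 2 arccos(1 − 2y/D) = 4.371 rad. Then A = (D²/8)(θ − sin θ) = 5.702 ft² and P = Dθ/2 = 6.404 ft.
Hydraulic radius R = A/P = 5.702/6.404 = 0.8904 ft.
V = (1.486/n) R^(2/3) √S = (1.486/0.013) × 0.8904^(2/3) × √0.0031 = 5.89 ft/s. Hydraulic depth D_h = A/T = 5.702/2.393 = 2.382 ft.
Froude number Fr = V/√(g·D_h) = 5.89/√(32.2×2.382) = 0.673, which is less than 1, so the flow is subcritical.

subcritical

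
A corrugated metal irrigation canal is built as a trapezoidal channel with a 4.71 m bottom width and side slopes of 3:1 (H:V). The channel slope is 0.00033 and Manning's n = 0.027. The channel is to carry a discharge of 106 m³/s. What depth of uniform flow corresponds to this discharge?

Manning's equation rearranged: A R^(2/3) = nQ / (1·√S) = 0.027 × 106 / (√0.00033) = 157.5.
Trying y = 5.11 m: A R^(2/3) = 201.8 — high.
Trying y = 3.83 m: A R^(2/3) = 103.2 — low.
Trying y = 4.6 m: A R^(2/3) = 157.6 — matches.

y_n = 4.6 m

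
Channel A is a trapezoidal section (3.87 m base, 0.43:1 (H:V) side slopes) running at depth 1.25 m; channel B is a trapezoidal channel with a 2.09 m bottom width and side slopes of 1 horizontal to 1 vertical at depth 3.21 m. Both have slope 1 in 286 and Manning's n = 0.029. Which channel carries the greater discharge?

channel B

Channel A: With bottom width b = 3.87 m and side slope z = 0.43: A = (b + zy)y = (3.87 + 0.43×1.25)×1.25 = 5.509 m²; P = b + 2y√(1+z²) = 3.87 + 2×1.25×1.089 = 6.591 m. Hydraulic radius R = A/P = 5.509/6.591 = 0.8359 m. Q_A = (1/0.029)·5.509·0.8359^(2/3)·√0.003497 = 9.968 m³/s.
Channel B: With bottom width b = 2.09 m and side slope z = 1: A = (b + zy)y = (2.09 + 1×3.21)×3.21 = 17.01 m²; P = b + 2y√(1+z²) = 2.09 + 2×3.21×1.414 = 11.17 m. Hydraulic radius R = A/P = 17.01/11.17 = 1.523 m. Q_B = (1/0.029)·17.01·1.523^(2/3)·√0.003497 = 45.92 m³/s.
Q_A = 9.968 m³/s vs Q_B = 45.92 m³/s, so channel B carries more.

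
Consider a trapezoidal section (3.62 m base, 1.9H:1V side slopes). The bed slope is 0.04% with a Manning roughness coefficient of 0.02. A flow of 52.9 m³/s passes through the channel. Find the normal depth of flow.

y_n = 3.42 m

Manning's equation rearranged: A R^(2/3) = nQ / (1·√S) = 0.02 × 52.9 / (√0.0004) = 52.9.
Try y = 4.16 m: A R^(2/3) = 81.86 — over.
Try y = 3.01 m: A R^(2/3) = 40.02 — short.
Try y = 3.42 m: A R^(2/3) = 52.9 — matches.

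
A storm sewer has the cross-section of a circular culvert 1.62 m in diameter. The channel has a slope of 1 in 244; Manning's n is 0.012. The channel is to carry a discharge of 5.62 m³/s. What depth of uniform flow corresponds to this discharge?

Manning's equation rearranged: A R^(2/3) = nQ / (1·√S) = 0.012 × 5.62 / (√0.004098) = 1.053.
At y = 0.98 m: A R^(2/3) = 0.7676 — short.
At y = 1.24 m: A R^(2/3) = 1.053 — close enough.

y_n = 1.24 m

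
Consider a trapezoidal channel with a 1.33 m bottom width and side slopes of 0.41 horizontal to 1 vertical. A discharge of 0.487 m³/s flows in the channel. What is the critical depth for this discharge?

y_c = 0.233 m

At critical depth, Q² T / (g A³) = 1, i.e. A³/T = Q²/g = 0.487²/9.81 = 0.02418.
At y = 0.178 m: A³/T = 0.01055 — low.
At y = 0.28 m: A³/T = 0.04245 — high.
At y = 0.233 m: A³/T = 0.02409 — matches.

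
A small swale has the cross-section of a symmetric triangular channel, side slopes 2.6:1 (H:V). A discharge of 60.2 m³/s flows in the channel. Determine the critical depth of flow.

At critical depth, Q² T / (g A³) = 1, i.e. A³/T = Q²/g = 60.2²/9.81 = 369.4.
At y = 2.19 m: A³/T = 170.3 — low.
At y = 3.21 m: A³/T = 1152 — high.
At y = 2.56 m: A³/T = 371.6 — close enough.

y_c = 2.56 m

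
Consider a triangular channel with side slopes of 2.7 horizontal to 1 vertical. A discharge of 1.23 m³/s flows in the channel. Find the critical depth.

y_c = 0.531 m

At critical depth, Q² T / (g A³) = 1, i.e. A³/T = Q²/g = 1.23²/9.81 = 0.1542.
Try y = 0.588 m: A³/T = 0.2562 — too large.
Try y = 0.531 m: A³/T = 0.1539 — matches.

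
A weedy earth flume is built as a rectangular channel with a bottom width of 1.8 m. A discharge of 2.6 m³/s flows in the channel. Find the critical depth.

y_c = 0.597 m

For a rectangular channel, critical depth y_c = (q²/g)^(1/3) where q = Q/b = 2.6/1.8 = 1.444 m²/s.
So y_c = (1.444²/9.81)^(1/3) = 0.597 m.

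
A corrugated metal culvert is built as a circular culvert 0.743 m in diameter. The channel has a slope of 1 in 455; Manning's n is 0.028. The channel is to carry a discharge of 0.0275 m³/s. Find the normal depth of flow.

y_n = 0.171 m

Manning's equation rearranged: A R^(2/3) = nQ / (1·√S) = 0.028 × 0.0275 / (√0.002198) = 0.01642.
Try y = 0.213 m: A R^(2/3) = 0.02531 — over.
Try y = 0.171 m: A R^(2/3) = 0.0164 — matches.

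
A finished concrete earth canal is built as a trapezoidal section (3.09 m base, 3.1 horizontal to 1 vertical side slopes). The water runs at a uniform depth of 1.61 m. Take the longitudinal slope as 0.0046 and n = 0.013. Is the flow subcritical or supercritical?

supercritical

With bottom width b = 3.09 m and side slope z = 3.1: A = (b + zy)y = (3.09 + 3.1×1.61)×1.61 = 13.01 m²; P = b + 2y√(1+z²) = 3.09 + 2×1.61×3.257 = 13.58 m.
Hydraulic radius R = A/P = 13.01/13.58 = 0.9582 m.
V = (1/n) R^(2/3) √S = (1/0.013) × 0.9582^(2/3) × √0.0046 = 5.071 m/s. Hydraulic depth D_h = A/T = 13.01/13.07 = 0.9953 m.
Froude number Fr = V/√(g·D_h) = 5.071/√(9.81×0.9953) = 1.62, which is greater than 1, so the flow is supercritical.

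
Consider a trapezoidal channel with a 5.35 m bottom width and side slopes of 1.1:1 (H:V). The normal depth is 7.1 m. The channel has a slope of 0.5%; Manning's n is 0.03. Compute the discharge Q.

With bottom width b = 5.35 m and side slope z = 1.1: A = (b + zy)y = (5.35 + 1.1×7.1)×7.1 = 93.44 m²; P = b + 2y√(1+z²) = 5.35 + 2×7.1×1.487 = 26.46 m.
Hydraulic radius R = A/P = 93.44/26.46 = 3.531 m.
Manning's equation: Q = (1/n) A R^(2/3) S^(1/2) = (1/0.03) × 93.44 × 3.531^(2/3) × 0.005^(1/2) = 511 m³/s.

Q = 511 m³/s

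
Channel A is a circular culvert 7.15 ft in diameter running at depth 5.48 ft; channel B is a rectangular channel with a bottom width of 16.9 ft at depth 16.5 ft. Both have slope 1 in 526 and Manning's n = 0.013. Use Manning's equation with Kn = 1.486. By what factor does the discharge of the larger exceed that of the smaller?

Channel A: For a circular section of diameter D = 7.15 ft at depth y = 5.48 ft, the central angle is θ = 2 arccos(1 − 2y/D) = 4.266 rad. Then A = (D²/8)(θ − sin θ) = 33.02 ft² and P = Dθ/2 = 15.25 ft. Hydraulic radius R = A/P = 33.02/15.25 = 2.165 ft. Q_A = (1.486/0.013)·33.02·2.165^(2/3)·√0.001901 = 275.5 ft³/s.
Channel B: Flow area A = b·y = 16.9 × 16.5 = 278.8 ft². Wetted perimeter P = b + 2y = 16.9 + 2×16.5 = 49.9 ft. Hydraulic radius R = A/P = 278.8/49.9 = 5.588 ft. Q_B = (1.486/0.013)·278.8·5.588^(2/3)·√0.001901 = 4377 ft³/s.
The larger discharge is 4377 ft³/s and the smaller is 275.5 ft³/s; the ratio is 15.9.

15.9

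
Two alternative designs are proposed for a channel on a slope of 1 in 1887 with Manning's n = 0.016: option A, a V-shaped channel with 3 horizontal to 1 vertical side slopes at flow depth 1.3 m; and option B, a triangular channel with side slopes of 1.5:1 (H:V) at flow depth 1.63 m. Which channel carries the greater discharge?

Channel A: For a triangular section with side slope z = 3: A = zy² = 3×1.3² = 5.07 m²; P = 2y√(1+z²) = 2×1.3×3.162 = 8.222 m. Hydraulic radius R = A/P = 5.07/8.222 = 0.6166 m. Q_A = (1/0.016)·5.07·0.6166^(2/3)·√0.0005299 = 5.285 m³/s.
Channel B: For a triangular section with side slope z = 1.5: A = zy² = 1.5×1.63² = 3.985 m²; P = 2y√(1+z²) = 2×1.63×1.803 = 5.877 m. Hydraulic radius R = A/P = 3.985/5.877 = 0.6781 m. Q_B = (1/0.016)·3.985·0.6781^(2/3)·√0.0005299 = 4.426 m³/s.
Q_A = 5.285 m³/s vs Q_B = 4.426 m³/s, so channel A carries more.

channel A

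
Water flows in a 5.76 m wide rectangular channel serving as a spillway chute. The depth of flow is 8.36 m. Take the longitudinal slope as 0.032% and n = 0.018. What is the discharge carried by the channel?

Q = 79.5 m³/s

Flow area A = b·y = 5.76 × 8.36 = 48.15 m². Wetted perimeter P = b + 2y = 5.76 + 2×8.36 = 22.48 m.
Hydraulic radius R = A/P = 48.15/22.48 = 2.142 m.
Manning's equation: Q = (1/n) A R^(2/3) S^(1/2) = (1/0.018) × 48.15 × 2.142^(2/3) × 0.00032^(1/2) = 79.5 m³/s.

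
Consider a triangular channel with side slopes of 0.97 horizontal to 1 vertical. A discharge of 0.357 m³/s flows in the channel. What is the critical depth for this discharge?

At critical depth, Q² T / (g A³) = 1, i.e. A³/T = Q²/g = 0.357²/9.81 = 0.01299.
Trying y = 0.582 m: A³/T = 0.03141 — too large.
Trying y = 0.396 m: A³/T = 0.004581 — too small.
Trying y = 0.488 m: A³/T = 0.01302 — ≈ 0.01299.

y_c = 0.488 m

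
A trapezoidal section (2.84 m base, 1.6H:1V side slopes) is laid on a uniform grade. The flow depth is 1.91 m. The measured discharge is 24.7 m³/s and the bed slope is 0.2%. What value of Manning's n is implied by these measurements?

With bottom width b = 2.84 m and side slope z = 1.6: A = (b + zy)y = (2.84 + 1.6×1.91)×1.91 = 11.26 m²; P = b + 2y√(1+z²) = 2.84 + 2×1.91×1.887 = 10.05 m.
Hydraulic radius R = A/P = 11.26/10.05 = 1.121 m.
Rearranging Manning's equation: n = (1/Q) A R^(2/3) S^(1/2) = (1/24.7) × 11.26 × 1.121^(2/3) × √0.002 = 0.022.

n = 0.022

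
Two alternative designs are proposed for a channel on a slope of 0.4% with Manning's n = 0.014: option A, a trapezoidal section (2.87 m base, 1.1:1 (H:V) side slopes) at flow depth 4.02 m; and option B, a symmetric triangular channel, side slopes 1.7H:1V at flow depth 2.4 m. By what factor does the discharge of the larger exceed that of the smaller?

Channel A: With bottom width b = 2.87 m and side slope z = 1.1: A = (b + zy)y = (2.87 + 1.1×4.02)×4.02 = 29.31 m²; P = b + 2y√(1+z²) = 2.87 + 2×4.02×1.487 = 14.82 m. Hydraulic radius R = A/P = 29.31/14.82 = 1.978 m. Q_A = (1/0.014)·29.31·1.978^(2/3)·√0.004 = 208.6 m³/s.
Channel B: For a triangular section with side slope z = 1.7: A = zy² = 1.7×2.4² = 9.792 m²; P = 2y√(1+z²) = 2×2.4×1.972 = 9.467 m. Hydraulic radius R = A/P = 9.792/9.467 = 1.034 m. Q_B = (1/0.014)·9.792·1.034^(2/3)·√0.004 = 45.24 m³/s.
The larger discharge is 208.6 m³/s and the smaller is 45.24 m³/s; the ratio is 4.61.

4.61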